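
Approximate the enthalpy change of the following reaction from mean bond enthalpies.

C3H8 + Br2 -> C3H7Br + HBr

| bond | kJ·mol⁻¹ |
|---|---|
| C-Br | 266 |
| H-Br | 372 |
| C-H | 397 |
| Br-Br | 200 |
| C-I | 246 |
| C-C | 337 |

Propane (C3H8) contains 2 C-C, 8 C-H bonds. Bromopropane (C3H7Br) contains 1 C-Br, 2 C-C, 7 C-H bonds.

ΔH ≈ −41 kJ

Bonds broken (reactants):
  Br-Br: 1 × 200 = 200
  C-C: 2 × 337 = 674
  C-H: 8 × 397 = 3176
  Σ(broken) = 4050 kJ
Bonds formed (products):
  C-Br: 1 × 266 = 266
  C-C: 2 × 337 = 674
  C-H: 7 × 397 = 2779
  H-Br: 1 × 372 = 372
  Σ(formed) = 4091 kJ
ΔH = Σ(broken) − Σ(formed) = 4050 − 4091 = −41 kJ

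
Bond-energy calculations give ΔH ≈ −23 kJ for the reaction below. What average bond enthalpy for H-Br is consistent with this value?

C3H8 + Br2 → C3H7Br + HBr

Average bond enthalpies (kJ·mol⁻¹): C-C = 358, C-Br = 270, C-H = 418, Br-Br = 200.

Let D be the H-Br bond energy.
Σ(broken) = 1×200 + 2×358 + 8×418 = 4260
Σ(formed) = 1×270 + 2×358 + 7×418 + 1×D = 3912 + D
ΔH = Σ(broken) − Σ(formed) = (4260) − (3912 + D) = +348 − D
Setting this equal to −23 kJ gives D = 371 kJ/mol.

D(H-Br) ≈ 371 kJ/mol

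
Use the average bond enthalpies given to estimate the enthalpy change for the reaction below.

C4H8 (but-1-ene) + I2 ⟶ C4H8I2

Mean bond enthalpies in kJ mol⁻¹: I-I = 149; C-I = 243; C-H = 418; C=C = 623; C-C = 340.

Bonds broken (reactants):
  C-C: 2 × 340 = 680
  C-H: 8 × 418 = 3344
  C=C: 1 × 623 = 623
  I-I: 1 × 149 = 149
  Σ(broken) = 4796 kJ
Bonds formed (products):
  C-C: 3 × 340 = 1020
  C-H: 8 × 418 = 3344
  C-I: 2 × 243 = 486
  Σ(formed) = 4850 kJ
ΔH = Σ(broken) − Σ(formed) = 4796 − 4850 = −54 kJ

ΔH ≈ −54 kJ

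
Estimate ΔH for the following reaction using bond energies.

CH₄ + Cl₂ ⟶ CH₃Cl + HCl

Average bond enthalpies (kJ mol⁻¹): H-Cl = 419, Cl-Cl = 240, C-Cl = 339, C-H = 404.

Bonds broken (reactants):
  C-H: 4 × 404 = 1616
  Cl-Cl: 1 × 240 = 240
  Σ(broken) = 1856 kJ
Bonds formed (products):
  C-Cl: 1 × 339 = 339
  C-H: 3 × 404 = 1212
  H-Cl: 1 × 419 = 419
  Σ(formed) = 1970 kJ
ΔH = Σ(broken) − Σ(formed) = 1856 − 1970 = −114 kJ

ΔH ≈ −114 kJ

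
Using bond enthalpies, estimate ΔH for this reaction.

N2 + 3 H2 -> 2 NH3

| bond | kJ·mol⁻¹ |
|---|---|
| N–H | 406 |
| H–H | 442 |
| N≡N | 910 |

ΔH ≈ −200 kJ

Bonds broken (reactants):
  H–H: 3 × 442 = 1326
  N≡N: 1 × 910 = 910
  Σ(broken) = 2236 kJ
Bonds formed (products):
  N–H: 6 × 406 = 2436
  Σ(formed) = 2436 kJ
ΔH = Σ(broken) − Σ(formed) = 2236 − 2436 = −200 kJ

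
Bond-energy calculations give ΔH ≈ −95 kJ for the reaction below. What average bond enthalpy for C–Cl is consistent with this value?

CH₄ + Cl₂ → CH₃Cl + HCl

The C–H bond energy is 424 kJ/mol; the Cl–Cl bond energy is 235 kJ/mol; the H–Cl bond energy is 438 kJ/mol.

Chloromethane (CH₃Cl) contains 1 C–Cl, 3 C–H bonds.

Let D be the C–Cl bond energy.
Σ(broken) = 4×424 + 1×235 = 1931
Σ(formed) = 1×D + 3×424 + 1×438 = 1710 + D
ΔH = Σ(broken) − Σ(formed) = (1931) − (1710 + D) = +221 − D
Setting this equal to −95 kJ gives D = 316 kJ/mol.

D(C–Cl) ≈ 316 kJ/mol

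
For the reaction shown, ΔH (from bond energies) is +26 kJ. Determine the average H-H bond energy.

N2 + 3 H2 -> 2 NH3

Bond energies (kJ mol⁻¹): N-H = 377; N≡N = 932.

D(H-H) ≈ 452 kJ/mol

Let D be the H-H bond energy.
Σ(broken) = 3×D + 1×932 = 932 + 3D
Σ(formed) = 6×377 = 2262
ΔH = Σ(broken) − Σ(formed) = (932 + 3D) − (2262) = −1330 + 3D
Setting this equal to +26 kJ gives 3D = 1356, so D = 452 kJ/mol.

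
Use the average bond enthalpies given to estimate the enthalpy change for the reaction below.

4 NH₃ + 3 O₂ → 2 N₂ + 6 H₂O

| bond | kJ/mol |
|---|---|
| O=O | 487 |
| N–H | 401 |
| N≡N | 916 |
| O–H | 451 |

Bonds broken (reactants):
  N–H: 12 × 401 = 4812
  O=O: 3 × 487 = 1461
  Σ(broken) = 6273 kJ
Bonds formed (products):
  N≡N: 2 × 916 = 1832
  O–H: 12 × 451 = 5412
  Σ(formed) = 7244 kJ
ΔH = Σ(broken) − Σ(formed) = 6273 − 7244 = −971 kJ

ΔH ≈ −971 kJ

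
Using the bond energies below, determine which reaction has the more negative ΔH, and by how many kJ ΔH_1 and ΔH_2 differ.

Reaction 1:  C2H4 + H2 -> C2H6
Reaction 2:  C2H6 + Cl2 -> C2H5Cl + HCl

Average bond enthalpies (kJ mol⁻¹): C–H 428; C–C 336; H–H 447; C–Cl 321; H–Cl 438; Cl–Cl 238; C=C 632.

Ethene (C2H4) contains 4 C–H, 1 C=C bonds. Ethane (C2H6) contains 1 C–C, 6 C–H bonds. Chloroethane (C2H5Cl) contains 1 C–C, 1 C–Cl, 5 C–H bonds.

Reaction 1, by 20 kJ

Reaction 1:
  Bonds broken (reactants):
    C–H: 4 × 428 = 1712
    C=C: 1 × 632 = 632
    H–H: 1 × 447 = 447
    Σ(broken) = 2791 kJ
  Bonds formed (products):
    C–C: 1 × 336 = 336
    C–H: 6 × 428 = 2568
    Σ(formed) = 2904 kJ
  ΔH_1 = 2791 − 2904 = −113 kJ
Reaction 2:
  Bonds broken (reactants):
    C–C: 1 × 336 = 336
    C–H: 6 × 428 = 2568
    Cl–Cl: 1 × 238 = 238
    Σ(broken) = 3142 kJ
  Bonds formed (products):
    C–C: 1 × 336 = 336
    C–Cl: 1 × 321 = 321
    C–H: 5 × 428 = 2140
    H–Cl: 1 × 438 = 438
    Σ(formed) = 3235 kJ
  ΔH_2 = 3142 − 3235 = −93 kJ
ΔH_1 − ΔH_2 = −20 kJ, so reaction 1 has the more negative ΔH; |ΔH_1 − ΔH_2| = 20 kJ.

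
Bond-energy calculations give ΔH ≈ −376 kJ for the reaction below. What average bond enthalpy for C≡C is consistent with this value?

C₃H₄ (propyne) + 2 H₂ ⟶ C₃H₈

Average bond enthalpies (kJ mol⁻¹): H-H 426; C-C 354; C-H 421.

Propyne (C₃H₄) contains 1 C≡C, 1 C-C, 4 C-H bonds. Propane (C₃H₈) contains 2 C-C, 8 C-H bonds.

D(C≡C) ≈ 810 kJ/mol

Let D be the C≡C bond energy.
Σ(broken) = 1×D + 1×354 + 4×421 + 2×426 = 2890 + D
Σ(formed) = 2×354 + 8×421 = 4076
ΔH = Σ(broken) − Σ(formed) = (2890 + D) − (4076) = −1186 + D
Setting this equal to −376 kJ gives D = 810 kJ/mol.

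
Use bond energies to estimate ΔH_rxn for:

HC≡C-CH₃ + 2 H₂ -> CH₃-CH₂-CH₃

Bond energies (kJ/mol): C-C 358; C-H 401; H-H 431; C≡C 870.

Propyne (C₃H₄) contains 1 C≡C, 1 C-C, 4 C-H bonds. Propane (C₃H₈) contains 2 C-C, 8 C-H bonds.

Bonds broken (reactants):
  C≡C: 1 × 870 = 870
  C-C: 1 × 358 = 358
  C-H: 4 × 401 = 1604
  H-H: 2 × 431 = 862
  Σ(broken) = 3694 kJ
Bonds formed (products):
  C-C: 2 × 358 = 716
  C-H: 8 × 401 = 3208
  Σ(formed) = 3924 kJ
ΔH = Σ(broken) − Σ(formed) = 3694 − 3924 = −230 kJ

ΔH ≈ −230 kJ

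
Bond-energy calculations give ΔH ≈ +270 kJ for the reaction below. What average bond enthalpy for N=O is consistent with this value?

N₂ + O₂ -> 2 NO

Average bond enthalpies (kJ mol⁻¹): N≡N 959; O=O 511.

Let D be the N=O bond energy.
Σ(broken) = 1×959 + 1×511 = 1470
Σ(formed) = 2×D = 2D
ΔH = Σ(broken) − Σ(formed) = (1470) − (2D) = +1470 − 2D
Setting this equal to +270 kJ gives 2D = 1200, so D = 600 kJ/mol.

D(N=O) ≈ 600 kJ/mol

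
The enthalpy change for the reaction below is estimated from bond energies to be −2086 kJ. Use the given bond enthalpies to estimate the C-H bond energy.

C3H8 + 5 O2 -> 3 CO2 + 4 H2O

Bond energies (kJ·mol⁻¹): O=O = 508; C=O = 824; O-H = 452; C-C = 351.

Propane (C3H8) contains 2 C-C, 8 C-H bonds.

D(C-H) ≈ 404 kJ/mol

Let D be the C-H bond energy.
Σ(broken) = 2×351 + 8×D + 5×508 = 3242 + 8D
Σ(formed) = 6×824 + 8×452 = 8560
ΔH = Σ(broken) − Σ(formed) = (3242 + 8D) − (8560) = −5318 + 8D
Setting this equal to −2086 kJ gives 8D = 3232, so D = 404 kJ/mol.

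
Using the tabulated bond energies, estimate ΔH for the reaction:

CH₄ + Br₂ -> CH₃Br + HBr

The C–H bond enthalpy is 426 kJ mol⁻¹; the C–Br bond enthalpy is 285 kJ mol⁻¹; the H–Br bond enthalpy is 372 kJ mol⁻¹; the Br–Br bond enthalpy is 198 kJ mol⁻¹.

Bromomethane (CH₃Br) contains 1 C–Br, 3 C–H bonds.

ΔH ≈ −33 kJ

Bonds broken (reactants):
  Br–Br: 1 × 198 = 198
  C–H: 4 × 426 = 1704
  Σ(broken) = 1902 kJ
Bonds formed (products):
  C–Br: 1 × 285 = 285
  C–H: 3 × 426 = 1278
  H–Br: 1 × 372 = 372
  Σ(formed) = 1935 kJ
ΔH = Σ(broken) − Σ(formed) = 1902 − 1935 = −33 kJ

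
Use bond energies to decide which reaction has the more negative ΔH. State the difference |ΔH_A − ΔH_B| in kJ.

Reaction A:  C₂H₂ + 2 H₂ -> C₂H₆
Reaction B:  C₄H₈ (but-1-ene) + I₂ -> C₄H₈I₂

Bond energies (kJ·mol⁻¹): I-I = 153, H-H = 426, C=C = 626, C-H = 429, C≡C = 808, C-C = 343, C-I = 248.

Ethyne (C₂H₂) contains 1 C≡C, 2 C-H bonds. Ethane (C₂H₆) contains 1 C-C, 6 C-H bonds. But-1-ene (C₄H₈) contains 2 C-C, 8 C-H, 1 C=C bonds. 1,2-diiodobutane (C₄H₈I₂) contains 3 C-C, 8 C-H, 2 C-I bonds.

Reaction A:
  Bonds broken (reactants):
    C≡C: 1 × 808 = 808
    C-H: 2 × 429 = 858
    H-H: 2 × 426 = 852
    Σ(broken) = 2518 kJ
  Bonds formed (products):
    C-C: 1 × 343 = 343
    C-H: 6 × 429 = 2574
    Σ(formed) = 2917 kJ
  ΔH_A = 2518 − 2917 = −399 kJ
Reaction B:
  Bonds broken (reactants):
    C-C: 2 × 343 = 686
    C-H: 8 × 429 = 3432
    C=C: 1 × 626 = 626
    I-I: 1 × 153 = 153
    Σ(broken) = 4897 kJ
  Bonds formed (products):
    C-C: 3 × 343 = 1029
    C-H: 8 × 429 = 3432
    C-I: 2 × 248 = 496
    Σ(formed) = 4957 kJ
  ΔH_B = 4897 − 4957 = −60 kJ
ΔH_A − ΔH_B = −339 kJ, so reaction A has the more negative ΔH; |ΔH_A − ΔH_B| = 339 kJ.

Reaction A, by 339 kJ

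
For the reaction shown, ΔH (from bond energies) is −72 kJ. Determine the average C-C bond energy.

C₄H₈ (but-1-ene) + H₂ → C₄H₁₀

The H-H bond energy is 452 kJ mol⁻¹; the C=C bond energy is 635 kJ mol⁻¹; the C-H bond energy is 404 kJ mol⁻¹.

D(C-C) ≈ 351 kJ/mol

Let D be the C-C bond energy.
Σ(broken) = 2×D + 8×404 + 1×635 + 1×452 = 4319 + 2D
Σ(formed) = 3×D + 10×404 = 4040 + 3D
ΔH = Σ(broken) − Σ(formed) = (4319 + 2D) − (4040 + 3D) = +279 − D
Setting this equal to −72 kJ gives D = 351 kJ/mol.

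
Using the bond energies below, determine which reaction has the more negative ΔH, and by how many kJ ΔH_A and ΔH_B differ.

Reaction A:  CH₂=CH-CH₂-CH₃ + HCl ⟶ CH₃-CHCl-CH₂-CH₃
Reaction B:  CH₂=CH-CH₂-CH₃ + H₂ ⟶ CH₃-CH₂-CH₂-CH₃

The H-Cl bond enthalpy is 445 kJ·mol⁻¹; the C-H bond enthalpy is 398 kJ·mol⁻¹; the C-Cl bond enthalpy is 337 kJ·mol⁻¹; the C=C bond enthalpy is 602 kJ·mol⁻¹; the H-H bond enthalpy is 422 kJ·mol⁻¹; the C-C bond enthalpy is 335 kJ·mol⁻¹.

Reaction B, by 84 kJ

Reaction A:
  Bonds broken (reactants):
    C-C: 2 × 335 = 670
    C-H: 8 × 398 = 3184
    C=C: 1 × 602 = 602
    H-Cl: 1 × 445 = 445
    Σ(broken) = 4901 kJ
  Bonds formed (products):
    C-C: 3 × 335 = 1005
    C-Cl: 1 × 337 = 337
    C-H: 9 × 398 = 3582
    Σ(formed) = 4924 kJ
  ΔH_A = 4901 − 4924 = −23 kJ
Reaction B:
  Bonds broken (reactants):
    C-C: 2 × 335 = 670
    C-H: 8 × 398 = 3184
    C=C: 1 × 602 = 602
    H-H: 1 × 422 = 422
    Σ(broken) = 4878 kJ
  Bonds formed (products):
    C-C: 3 × 335 = 1005
    C-H: 10 × 398 = 3980
    Σ(formed) = 4985 kJ
  ΔH_B = 4878 − 4985 = −107 kJ
ΔH_A − ΔH_B = +84 kJ, so reaction B has the more negative ΔH; |ΔH_A − ΔH_B| = 84 kJ.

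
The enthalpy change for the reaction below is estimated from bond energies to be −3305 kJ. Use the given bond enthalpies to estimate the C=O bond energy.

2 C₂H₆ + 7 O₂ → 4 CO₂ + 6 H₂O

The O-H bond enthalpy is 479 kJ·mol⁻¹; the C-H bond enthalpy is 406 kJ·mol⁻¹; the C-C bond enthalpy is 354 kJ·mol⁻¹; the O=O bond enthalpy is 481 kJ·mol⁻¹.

D(C=O) ≈ 813 kJ/mol

Let D be the C=O bond energy.
Σ(broken) = 2×354 + 12×406 + 7×481 = 8947
Σ(formed) = 8×D + 12×479 = 5748 + 8D
ΔH = Σ(broken) − Σ(formed) = (8947) − (5748 + 8D) = +3199 − 8D
Setting this equal to −3305 kJ gives 8D = 6504, so D = 813 kJ/mol.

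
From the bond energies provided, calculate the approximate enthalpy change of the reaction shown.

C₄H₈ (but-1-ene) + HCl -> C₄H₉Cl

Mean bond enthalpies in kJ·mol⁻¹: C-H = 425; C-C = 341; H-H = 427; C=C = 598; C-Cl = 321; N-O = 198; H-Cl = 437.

Bonds broken (reactants):
  C-C: 2 × 341 = 682
  C-H: 8 × 425 = 3400
  C=C: 1 × 598 = 598
  H-Cl: 1 × 437 = 437
  Σ(broken) = 5117 kJ
Bonds formed (products):
  C-C: 3 × 341 = 1023
  C-Cl: 1 × 321 = 321
  C-H: 9 × 425 = 3825
  Σ(formed) = 5169 kJ
ΔH = Σ(broken) − Σ(formed) = 5117 − 5169 = −52 kJ

ΔH ≈ −52 kJ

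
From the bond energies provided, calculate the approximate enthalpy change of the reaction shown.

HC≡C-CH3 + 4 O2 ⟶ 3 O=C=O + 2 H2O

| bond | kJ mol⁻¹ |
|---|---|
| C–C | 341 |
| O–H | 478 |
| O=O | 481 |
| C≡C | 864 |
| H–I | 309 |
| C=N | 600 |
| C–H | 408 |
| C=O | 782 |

ΔH ≈ −1843 kJ

Bonds broken (reactants):
  C≡C: 1 × 864 = 864
  C–C: 1 × 341 = 341
  C–H: 4 × 408 = 1632
  O=O: 4 × 481 = 1924
  Σ(broken) = 4761 kJ
Bonds formed (products):
  C=O: 6 × 782 = 4692
  O–H: 4 × 478 = 1912
  Σ(formed) = 6604 kJ
ΔH = Σ(broken) − Σ(formed) = 4761 − 6604 = −1843 kJ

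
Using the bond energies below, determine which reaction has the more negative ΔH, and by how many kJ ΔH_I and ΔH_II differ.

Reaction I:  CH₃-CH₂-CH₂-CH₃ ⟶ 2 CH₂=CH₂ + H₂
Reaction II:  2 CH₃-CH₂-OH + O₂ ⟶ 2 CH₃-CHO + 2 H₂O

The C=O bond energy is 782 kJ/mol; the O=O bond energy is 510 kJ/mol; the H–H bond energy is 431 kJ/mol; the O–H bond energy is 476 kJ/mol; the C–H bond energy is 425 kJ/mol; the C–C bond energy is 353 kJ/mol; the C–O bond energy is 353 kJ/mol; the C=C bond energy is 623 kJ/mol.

Reaction II, by 682 kJ

Reaction I:
  Bonds broken (reactants):
    C–C: 3 × 353 = 1059
    C–H: 10 × 425 = 4250
    Σ(broken) = 5309 kJ
  Bonds formed (products):
    C–H: 8 × 425 = 3400
    C=C: 2 × 623 = 1246
    H–H: 1 × 431 = 431
    Σ(formed) = 5077 kJ
  ΔH_I = 5309 − 5077 = +232 kJ
Reaction II:
  Bonds broken (reactants):
    C–C: 2 × 353 = 706
    C–H: 10 × 425 = 4250
    C–O: 2 × 353 = 706
    O–H: 2 × 476 = 952
    O=O: 1 × 510 = 510
    Σ(broken) = 7124 kJ
  Bonds formed (products):
    C–C: 2 × 353 = 706
    C–H: 8 × 425 = 3400
    C=O: 2 × 782 = 1564
    O–H: 4 × 476 = 1904
    Σ(formed) = 7574 kJ
  ΔH_II = 7124 − 7574 = −450 kJ
ΔH_I − ΔH_II = +682 kJ, so reaction II has the more negative ΔH; |ΔH_I − ΔH_II| = 682 kJ.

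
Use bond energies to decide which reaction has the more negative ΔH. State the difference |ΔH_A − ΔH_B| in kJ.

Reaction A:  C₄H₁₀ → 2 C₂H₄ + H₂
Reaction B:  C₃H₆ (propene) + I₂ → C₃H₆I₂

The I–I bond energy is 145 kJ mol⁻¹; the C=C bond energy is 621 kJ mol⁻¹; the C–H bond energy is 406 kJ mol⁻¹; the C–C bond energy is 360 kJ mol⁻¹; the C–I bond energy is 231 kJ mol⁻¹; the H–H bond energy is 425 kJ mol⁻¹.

Reaction B, by 281 kJ

Reaction A:
  Bonds broken (reactants):
    C–C: 3 × 360 = 1080
    C–H: 10 × 406 = 4060
    Σ(broken) = 5140 kJ
  Bonds formed (products):
    C–H: 8 × 406 = 3248
    C=C: 2 × 621 = 1242
    H–H: 1 × 425 = 425
    Σ(formed) = 4915 kJ
  ΔH_A = 5140 − 4915 = +225 kJ
Reaction B:
  Bonds broken (reactants):
    C–C: 1 × 360 = 360
    C–H: 6 × 406 = 2436
    C=C: 1 × 621 = 621
    I–I: 1 × 145 = 145
    Σ(broken) = 3562 kJ
  Bonds formed (products):
    C–C: 2 × 360 = 720
    C–H: 6 × 406 = 2436
    C–I: 2 × 231 = 462
    Σ(formed) = 3618 kJ
  ΔH_B = 3562 − 3618 = −56 kJ
ΔH_A − ΔH_B = +281 kJ, so reaction B has the more negative ΔH; |ΔH_A − ΔH_B| = 281 kJ.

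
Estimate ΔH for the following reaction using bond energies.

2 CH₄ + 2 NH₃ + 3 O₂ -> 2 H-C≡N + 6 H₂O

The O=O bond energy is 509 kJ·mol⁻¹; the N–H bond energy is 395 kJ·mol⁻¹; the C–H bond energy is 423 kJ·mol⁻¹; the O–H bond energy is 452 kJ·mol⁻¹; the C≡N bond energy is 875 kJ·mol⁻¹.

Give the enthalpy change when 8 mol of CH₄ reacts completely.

Bonds broken (reactants):
  C–H: 8 × 423 = 3384
  N–H: 6 × 395 = 2370
  O=O: 3 × 509 = 1527
  Σ(broken) = 7281 kJ
Bonds formed (products):
  C≡N: 2 × 875 = 1750
  C–H: 2 × 423 = 846
  O–H: 12 × 452 = 5424
  Σ(formed) = 8020 kJ
ΔH = Σ(broken) − Σ(formed) = 7281 − 8020 = −739 kJ
For 4× the reaction as written: 4 × (−739) = −2956 kJ

ΔH = −2956 kJ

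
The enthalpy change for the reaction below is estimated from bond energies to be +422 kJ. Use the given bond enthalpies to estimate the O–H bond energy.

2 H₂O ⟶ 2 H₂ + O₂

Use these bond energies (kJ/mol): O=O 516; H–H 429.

D(O–H) ≈ 449 kJ/mol

Let D be the O–H bond energy.
Σ(broken) = 4×D = 4D
Σ(formed) = 2×429 + 1×516 = 1374
ΔH = Σ(broken) − Σ(formed) = (4D) − (1374) = −1374 + 4D
Setting this equal to +422 kJ gives 4D = 1796, so D = 449 kJ/mol.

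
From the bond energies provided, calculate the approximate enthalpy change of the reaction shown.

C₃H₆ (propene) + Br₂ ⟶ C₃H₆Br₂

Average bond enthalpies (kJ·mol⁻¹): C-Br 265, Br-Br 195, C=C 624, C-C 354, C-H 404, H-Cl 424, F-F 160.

Bonds broken (reactants):
  Br-Br: 1 × 195 = 195
  C-C: 1 × 354 = 354
  C-H: 6 × 404 = 2424
  C=C: 1 × 624 = 624
  Σ(broken) = 3597 kJ
Bonds formed (products):
  C-Br: 2 × 265 = 530
  C-C: 2 × 354 = 708
  C-H: 6 × 404 = 2424
  Σ(formed) = 3662 kJ
ΔH = Σ(broken) − Σ(formed) = 3597 − 3662 = −65 kJ

ΔH ≈ −65 kJ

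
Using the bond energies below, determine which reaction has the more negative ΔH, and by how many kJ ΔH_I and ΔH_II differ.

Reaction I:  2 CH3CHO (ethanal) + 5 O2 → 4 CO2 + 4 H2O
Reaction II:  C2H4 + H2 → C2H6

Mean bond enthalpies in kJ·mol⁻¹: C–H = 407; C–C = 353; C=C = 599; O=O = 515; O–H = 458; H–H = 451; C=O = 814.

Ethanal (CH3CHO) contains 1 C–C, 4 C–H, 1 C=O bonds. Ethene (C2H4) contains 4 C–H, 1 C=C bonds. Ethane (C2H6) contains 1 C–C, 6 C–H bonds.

Reaction I, by 1894 kJ

Reaction I:
  Bonds broken (reactants):
    C–C: 2 × 353 = 706
    C–H: 8 × 407 = 3256
    C=O: 2 × 814 = 1628
    O=O: 5 × 515 = 2575
    Σ(broken) = 8165 kJ
  Bonds formed (products):
    C=O: 8 × 814 = 6512
    O–H: 8 × 458 = 3664
    Σ(formed) = 10176 kJ
  ΔH_I = 8165 − 10176 = −2011 kJ
Reaction II:
  Bonds broken (reactants):
    C–H: 4 × 407 = 1628
    C=C: 1 × 599 = 599
    H–H: 1 × 451 = 451
    Σ(broken) = 2678 kJ
  Bonds formed (products):
    C–C: 1 × 353 = 353
    C–H: 6 × 407 = 2442
    Σ(formed) = 2795 kJ
  ΔH_II = 2678 − 2795 = −117 kJ
ΔH_I − ΔH_II = −1894 kJ, so reaction I has the more negative ΔH; |ΔH_I − ΔH_II| = 1894 kJ.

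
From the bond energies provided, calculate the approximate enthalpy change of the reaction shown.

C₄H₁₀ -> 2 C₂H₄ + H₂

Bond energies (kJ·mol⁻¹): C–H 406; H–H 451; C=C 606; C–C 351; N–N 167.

ΔH ≈ +202 kJ

Bonds broken (reactants):
  C–C: 3 × 351 = 1053
  C–H: 10 × 406 = 4060
  Σ(broken) = 5113 kJ
Bonds formed (products):
  C–H: 8 × 406 = 3248
  C=C: 2 × 606 = 1212
  H–H: 1 × 451 = 451
  Σ(formed) = 4911 kJ
ΔH = Σ(broken) − Σ(formed) = 5113 − 4911 = +202 kJ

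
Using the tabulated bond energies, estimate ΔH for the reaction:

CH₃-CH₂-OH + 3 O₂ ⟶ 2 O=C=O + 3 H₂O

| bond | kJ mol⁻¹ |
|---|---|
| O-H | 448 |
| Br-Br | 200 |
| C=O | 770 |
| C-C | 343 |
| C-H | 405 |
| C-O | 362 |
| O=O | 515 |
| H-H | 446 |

ΔH ≈ −1045 kJ

Bonds broken (reactants):
  C-C: 1 × 343 = 343
  C-H: 5 × 405 = 2025
  C-O: 1 × 362 = 362
  O-H: 1 × 448 = 448
  O=O: 3 × 515 = 1545
  Σ(broken) = 4723 kJ
Bonds formed (products):
  C=O: 4 × 770 = 3080
  O-H: 6 × 448 = 2688
  Σ(formed) = 5768 kJ
ΔH = Σ(broken) − Σ(formed) = 4723 − 5768 = −1045 kJ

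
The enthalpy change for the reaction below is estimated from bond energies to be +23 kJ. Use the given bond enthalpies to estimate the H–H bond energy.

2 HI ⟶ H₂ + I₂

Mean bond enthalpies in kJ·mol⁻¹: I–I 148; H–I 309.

D(H–H) ≈ 447 kJ/mol

Let D be the H–H bond energy.
Σ(broken) = 2×309 = 618
Σ(formed) = 1×D + 1×148 = 148 + D
ΔH = Σ(broken) − Σ(formed) = (618) − (148 + D) = +470 − D
Setting this equal to +23 kJ gives D = 447 kJ/mol.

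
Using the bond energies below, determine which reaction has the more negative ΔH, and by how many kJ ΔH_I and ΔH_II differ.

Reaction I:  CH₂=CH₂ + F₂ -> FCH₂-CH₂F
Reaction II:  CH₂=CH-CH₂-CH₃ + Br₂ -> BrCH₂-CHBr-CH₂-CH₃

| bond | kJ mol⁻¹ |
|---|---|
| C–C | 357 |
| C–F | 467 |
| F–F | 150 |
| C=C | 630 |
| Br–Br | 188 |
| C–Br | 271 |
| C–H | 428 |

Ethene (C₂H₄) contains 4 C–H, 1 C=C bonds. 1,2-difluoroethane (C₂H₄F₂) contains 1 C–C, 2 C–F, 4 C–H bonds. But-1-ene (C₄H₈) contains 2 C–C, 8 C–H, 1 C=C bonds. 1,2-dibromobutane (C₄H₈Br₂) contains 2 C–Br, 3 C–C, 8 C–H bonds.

Reaction I:
  Bonds broken (reactants):
    C–H: 4 × 428 = 1712
    C=C: 1 × 630 = 630
    F–F: 1 × 150 = 150
    Σ(broken) = 2492 kJ
  Bonds formed (products):
    C–C: 1 × 357 = 357
    C–F: 2 × 467 = 934
    C–H: 4 × 428 = 1712
    Σ(formed) = 3003 kJ
  ΔH_I = 2492 − 3003 = −511 kJ
Reaction II:
  Bonds broken (reactants):
    Br–Br: 1 × 188 = 188
    C–C: 2 × 357 = 714
    C–H: 8 × 428 = 3424
    C=C: 1 × 630 = 630
    Σ(broken) = 4956 kJ
  Bonds formed (products):
    C–Br: 2 × 271 = 542
    C–C: 3 × 357 = 1071
    C–H: 8 × 428 = 3424
    Σ(formed) = 5037 kJ
  ΔH_II = 4956 − 5037 = −81 kJ
ΔH_I − ΔH_II = −430 kJ, so reaction I has the more negative ΔH; |ΔH_I − ΔH_II| = 430 kJ.

Reaction I, by 430 kJ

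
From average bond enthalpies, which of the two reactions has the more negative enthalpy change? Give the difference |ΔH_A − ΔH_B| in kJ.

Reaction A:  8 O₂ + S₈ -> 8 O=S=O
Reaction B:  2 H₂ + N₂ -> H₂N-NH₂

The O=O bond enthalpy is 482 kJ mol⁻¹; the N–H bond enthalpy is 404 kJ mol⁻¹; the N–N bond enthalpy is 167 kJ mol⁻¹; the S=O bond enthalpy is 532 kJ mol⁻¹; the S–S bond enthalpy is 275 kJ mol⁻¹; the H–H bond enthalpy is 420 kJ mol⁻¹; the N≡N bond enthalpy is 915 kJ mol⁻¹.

Reaction A:
  Bonds broken (reactants):
    O=O: 8 × 482 = 3856
    S–S: 8 × 275 = 2200
    Σ(broken) = 6056 kJ
  Bonds formed (products):
    S=O: 16 × 532 = 8512
    Σ(formed) = 8512 kJ
  ΔH_A = 6056 − 8512 = −2456 kJ
Reaction B:
  Bonds broken (reactants):
    H–H: 2 × 420 = 840
    N≡N: 1 × 915 = 915
    Σ(broken) = 1755 kJ
  Bonds formed (products):
    N–H: 4 × 404 = 1616
    N–N: 1 × 167 = 167
    Σ(formed) = 1783 kJ
  ΔH_B = 1755 − 1783 = −28 kJ
ΔH_A − ΔH_B = −2428 kJ, so reaction A has the more negative ΔH; |ΔH_A − ΔH_B| = 2428 kJ.

Reaction A, by 2428 kJ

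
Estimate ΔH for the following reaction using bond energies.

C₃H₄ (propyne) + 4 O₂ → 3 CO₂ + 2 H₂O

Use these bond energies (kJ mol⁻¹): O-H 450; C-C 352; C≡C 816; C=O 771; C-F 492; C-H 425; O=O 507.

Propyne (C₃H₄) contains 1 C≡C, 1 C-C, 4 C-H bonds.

Bonds broken (reactants):
  C≡C: 1 × 816 = 816
  C-C: 1 × 352 = 352
  C-H: 4 × 425 = 1700
  O=O: 4 × 507 = 2028
  Σ(broken) = 4896 kJ
Bonds formed (products):
  C=O: 6 × 771 = 4626
  O-H: 4 × 450 = 1800
  Σ(formed) = 6426 kJ
ΔH = Σ(broken) − Σ(formed) = 4896 − 6426 = −1530 kJ

ΔH ≈ −1530 kJ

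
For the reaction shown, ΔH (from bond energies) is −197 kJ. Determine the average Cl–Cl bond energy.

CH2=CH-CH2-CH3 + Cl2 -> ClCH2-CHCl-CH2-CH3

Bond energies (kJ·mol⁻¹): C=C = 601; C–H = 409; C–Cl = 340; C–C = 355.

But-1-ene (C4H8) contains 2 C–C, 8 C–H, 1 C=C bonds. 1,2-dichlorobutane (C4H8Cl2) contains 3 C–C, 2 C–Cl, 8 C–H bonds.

D(Cl–Cl) ≈ 237 kJ/mol

Let D be the Cl–Cl bond energy.
Σ(broken) = 2×355 + 8×409 + 1×601 + 1×D = 4583 + D
Σ(formed) = 3×355 + 2×340 + 8×409 = 5017
ΔH = Σ(broken) − Σ(formed) = (4583 + D) − (5017) = −434 + D
Setting this equal to −197 kJ gives D = 237 kJ/mol.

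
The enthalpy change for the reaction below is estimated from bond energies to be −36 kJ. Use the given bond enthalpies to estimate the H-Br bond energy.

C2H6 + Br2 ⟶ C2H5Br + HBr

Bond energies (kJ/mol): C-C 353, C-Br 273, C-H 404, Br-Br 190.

Let D be the H-Br bond energy.
Σ(broken) = 1×190 + 1×353 + 6×404 = 2967
Σ(formed) = 1×273 + 1×353 + 5×404 + 1×D = 2646 + D
ΔH = Σ(broken) − Σ(formed) = (2967) − (2646 + D) = +321 − D
Setting this equal to −36 kJ gives D = 357 kJ/mol.

D(H-Br) ≈ 357 kJ/mol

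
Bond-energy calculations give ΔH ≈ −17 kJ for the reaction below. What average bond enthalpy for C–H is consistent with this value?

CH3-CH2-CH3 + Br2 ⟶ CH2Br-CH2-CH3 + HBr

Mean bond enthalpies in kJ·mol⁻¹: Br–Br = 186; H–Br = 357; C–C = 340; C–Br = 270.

Let D be the C–H bond energy.
Σ(broken) = 1×186 + 2×340 + 8×D = 866 + 8D
Σ(formed) = 1×270 + 2×340 + 7×D + 1×357 = 1307 + 7D
ΔH = Σ(broken) − Σ(formed) = (866 + 8D) − (1307 + 7D) = −441 + D
Setting this equal to −17 kJ gives D = 424 kJ/mol.

D(C–H) ≈ 424 kJ/mol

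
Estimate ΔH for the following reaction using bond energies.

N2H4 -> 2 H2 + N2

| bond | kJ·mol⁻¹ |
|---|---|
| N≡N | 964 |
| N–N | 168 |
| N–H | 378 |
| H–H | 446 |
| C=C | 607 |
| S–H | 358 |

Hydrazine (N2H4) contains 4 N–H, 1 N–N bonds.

Bonds broken (reactants):
  N–H: 4 × 378 = 1512
  N–N: 1 × 168 = 168
  Σ(broken) = 1680 kJ
Bonds formed (products):
  H–H: 2 × 446 = 892
  N≡N: 1 × 964 = 964
  Σ(formed) = 1856 kJ
ΔH = Σ(broken) − Σ(formed) = 1680 − 1856 = −176 kJ

ΔH ≈ −176 kJ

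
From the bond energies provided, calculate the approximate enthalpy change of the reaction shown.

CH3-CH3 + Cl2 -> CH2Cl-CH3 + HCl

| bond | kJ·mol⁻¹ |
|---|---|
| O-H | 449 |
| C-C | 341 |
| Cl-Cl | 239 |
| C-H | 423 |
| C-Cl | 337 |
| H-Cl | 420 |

Bonds broken (reactants):
  C-C: 1 × 341 = 341
  C-H: 6 × 423 = 2538
  Cl-Cl: 1 × 239 = 239
  Σ(broken) = 3118 kJ
Bonds formed (products):
  C-C: 1 × 341 = 341
  C-Cl: 1 × 337 = 337
  C-H: 5 × 423 = 2115
  H-Cl: 1 × 420 = 420
  Σ(formed) = 3213 kJ
ΔH = Σ(broken) − Σ(formed) = 3118 − 3213 = −95 kJ

ΔH ≈ −95 kJ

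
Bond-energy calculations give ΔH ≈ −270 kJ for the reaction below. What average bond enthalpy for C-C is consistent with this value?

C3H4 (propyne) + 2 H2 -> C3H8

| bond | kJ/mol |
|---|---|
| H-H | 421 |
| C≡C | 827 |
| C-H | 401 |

D(C-C) ≈ 335 kJ/mol

Let D be the C-C bond energy.
Σ(broken) = 1×827 + 1×D + 4×401 + 2×421 = 3273 + D
Σ(formed) = 2×D + 8×401 = 3208 + 2D
ΔH = Σ(broken) − Σ(formed) = (3273 + D) − (3208 + 2D) = +65 − D
Setting this equal to −270 kJ gives D = 335 kJ/mol.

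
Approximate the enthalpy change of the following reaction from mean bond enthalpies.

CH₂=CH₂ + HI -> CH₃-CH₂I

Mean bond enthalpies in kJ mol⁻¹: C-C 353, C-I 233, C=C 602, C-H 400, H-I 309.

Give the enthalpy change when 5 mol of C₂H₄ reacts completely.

Bonds broken (reactants):
  C-H: 4 × 400 = 1600
  C=C: 1 × 602 = 602
  H-I: 1 × 309 = 309
  Σ(broken) = 2511 kJ
Bonds formed (products):
  C-C: 1 × 353 = 353
  C-H: 5 × 400 = 2000
  C-I: 1 × 233 = 233
  Σ(formed) = 2586 kJ
ΔH = Σ(broken) − Σ(formed) = 2511 − 2586 = −75 kJ
For 5× the reaction as written: 5 × (−75) = −375 kJ

ΔH = −375 kJ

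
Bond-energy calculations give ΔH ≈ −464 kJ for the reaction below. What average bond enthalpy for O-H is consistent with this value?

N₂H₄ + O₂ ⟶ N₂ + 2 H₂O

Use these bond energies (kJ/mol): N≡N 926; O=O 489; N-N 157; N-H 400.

D(O-H) ≈ 446 kJ/mol

Let D be the O-H bond energy.
Σ(broken) = 4×400 + 1×157 + 1×489 = 2246
Σ(formed) = 1×926 + 4×D = 926 + 4D
ΔH = Σ(broken) − Σ(formed) = (2246) − (926 + 4D) = +1320 − 4D
Setting this equal to −464 kJ gives 4D = 1784, so D = 446 kJ/mol.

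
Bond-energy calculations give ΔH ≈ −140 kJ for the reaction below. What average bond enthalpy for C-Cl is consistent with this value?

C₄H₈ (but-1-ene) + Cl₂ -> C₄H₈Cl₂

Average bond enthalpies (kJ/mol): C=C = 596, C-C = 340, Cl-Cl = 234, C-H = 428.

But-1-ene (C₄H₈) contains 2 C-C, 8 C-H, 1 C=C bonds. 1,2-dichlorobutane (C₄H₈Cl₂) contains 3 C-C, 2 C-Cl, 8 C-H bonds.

Let D be the C-Cl bond energy.
Σ(broken) = 2×340 + 8×428 + 1×596 + 1×234 = 4934
Σ(formed) = 3×340 + 2×D + 8×428 = 4444 + 2D
ΔH = Σ(broken) − Σ(formed) = (4934) − (4444 + 2D) = +490 − 2D
Setting this equal to −140 kJ gives 2D = 630, so D = 315 kJ/mol.

D(C-Cl) ≈ 315 kJ/mol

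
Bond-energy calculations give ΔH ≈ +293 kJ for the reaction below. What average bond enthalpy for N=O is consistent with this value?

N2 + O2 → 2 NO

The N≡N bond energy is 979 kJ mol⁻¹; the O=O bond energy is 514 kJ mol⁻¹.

D(N=O) ≈ 600 kJ/mol

Let D be the N=O bond energy.
Σ(broken) = 1×979 + 1×514 = 1493
Σ(formed) = 2×D = 2D
ΔH = Σ(broken) − Σ(formed) = (1493) − (2D) = +1493 − 2D
Setting this equal to +293 kJ gives 2D = 1200, so D = 600 kJ/mol.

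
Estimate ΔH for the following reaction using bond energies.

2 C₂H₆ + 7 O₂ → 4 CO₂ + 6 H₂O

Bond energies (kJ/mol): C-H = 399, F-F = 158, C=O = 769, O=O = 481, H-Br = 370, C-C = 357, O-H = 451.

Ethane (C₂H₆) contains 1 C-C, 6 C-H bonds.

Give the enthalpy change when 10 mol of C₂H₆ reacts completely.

ΔH = −13475 kJ

Bonds broken (reactants):
  C-C: 2 × 357 = 714
  C-H: 12 × 399 = 4788
  O=O: 7 × 481 = 3367
  Σ(broken) = 8869 kJ
Bonds formed (products):
  C=O: 8 × 769 = 6152
  O-H: 12 × 451 = 5412
  Σ(formed) = 11564 kJ
ΔH = Σ(broken) − Σ(formed) = 8869 − 11564 = −2695 kJ
For 5× the reaction as written: 5 × (−2695) = −13475 kJ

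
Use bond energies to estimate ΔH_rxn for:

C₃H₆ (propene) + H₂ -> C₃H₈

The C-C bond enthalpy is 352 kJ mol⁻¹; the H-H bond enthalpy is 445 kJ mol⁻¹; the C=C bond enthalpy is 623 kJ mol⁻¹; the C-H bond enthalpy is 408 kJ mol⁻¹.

Bonds broken (reactants):
  C-C: 1 × 352 = 352
  C-H: 6 × 408 = 2448
  C=C: 1 × 623 = 623
  H-H: 1 × 445 = 445
  Σ(broken) = 3868 kJ
Bonds formed (products):
  C-C: 2 × 352 = 704
  C-H: 8 × 408 = 3264
  Σ(formed) = 3968 kJ
ΔH = Σ(broken) − Σ(formed) = 3868 − 3968 = −100 kJ

ΔH ≈ −100 kJ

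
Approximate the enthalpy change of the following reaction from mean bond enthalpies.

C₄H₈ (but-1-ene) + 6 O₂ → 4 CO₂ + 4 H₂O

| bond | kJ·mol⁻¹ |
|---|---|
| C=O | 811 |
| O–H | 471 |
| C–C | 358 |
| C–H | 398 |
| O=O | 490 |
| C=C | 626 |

ΔH ≈ −2790 kJ

Bonds broken (reactants):
  C–C: 2 × 358 = 716
  C–H: 8 × 398 = 3184
  C=C: 1 × 626 = 626
  O=O: 6 × 490 = 2940
  Σ(broken) = 7466 kJ
Bonds formed (products):
  C=O: 8 × 811 = 6488
  O–H: 8 × 471 = 3768
  Σ(formed) = 10256 kJ
ΔH = Σ(broken) − Σ(formed) = 7466 − 10256 = −2790 kJ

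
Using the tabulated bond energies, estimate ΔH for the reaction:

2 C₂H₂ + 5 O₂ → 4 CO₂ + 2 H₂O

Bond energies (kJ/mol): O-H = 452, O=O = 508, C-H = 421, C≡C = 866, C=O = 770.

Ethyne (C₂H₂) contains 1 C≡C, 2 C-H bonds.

Bonds broken (reactants):
  C≡C: 2 × 866 = 1732
  C-H: 4 × 421 = 1684
  O=O: 5 × 508 = 2540
  Σ(broken) = 5956 kJ
Bonds formed (products):
  C=O: 8 × 770 = 6160
  O-H: 4 × 452 = 1808
  Σ(formed) = 7968 kJ
ΔH = Σ(broken) − Σ(formed) = 5956 − 7968 = −2012 kJ

ΔH ≈ −2012 kJ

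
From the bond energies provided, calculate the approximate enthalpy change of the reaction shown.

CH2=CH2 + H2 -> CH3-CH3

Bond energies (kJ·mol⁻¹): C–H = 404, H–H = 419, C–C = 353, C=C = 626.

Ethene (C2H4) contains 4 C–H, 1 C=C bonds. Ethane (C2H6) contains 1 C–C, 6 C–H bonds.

Bonds broken (reactants):
  C–H: 4 × 404 = 1616
  C=C: 1 × 626 = 626
  H–H: 1 × 419 = 419
  Σ(broken) = 2661 kJ
Bonds formed (products):
  C–C: 1 × 353 = 353
  C–H: 6 × 404 = 2424
  Σ(formed) = 2777 kJ
ΔH = Σ(broken) − Σ(formed) = 2661 − 2777 = −116 kJ

ΔH ≈ −116 kJ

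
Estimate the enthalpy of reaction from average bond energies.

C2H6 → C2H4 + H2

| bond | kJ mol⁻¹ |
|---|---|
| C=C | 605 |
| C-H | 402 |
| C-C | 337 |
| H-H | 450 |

ΔH ≈ +86 kJ

Bonds broken (reactants):
  C-C: 1 × 337 = 337
  C-H: 6 × 402 = 2412
  Σ(broken) = 2749 kJ
Bonds formed (products):
  C-H: 4 × 402 = 1608
  C=C: 1 × 605 = 605
  H-H: 1 × 450 = 450
  Σ(formed) = 2663 kJ
ΔH = Σ(broken) − Σ(formed) = 2749 − 2663 = +86 kJ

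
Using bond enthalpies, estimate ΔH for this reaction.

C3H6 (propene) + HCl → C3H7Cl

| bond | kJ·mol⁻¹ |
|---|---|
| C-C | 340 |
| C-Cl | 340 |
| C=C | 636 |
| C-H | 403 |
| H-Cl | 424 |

ΔH ≈ −23 kJ

Bonds broken (reactants):
  C-C: 1 × 340 = 340
  C-H: 6 × 403 = 2418
  C=C: 1 × 636 = 636
  H-Cl: 1 × 424 = 424
  Σ(broken) = 3818 kJ
Bonds formed (products):
  C-C: 2 × 340 = 680
  C-Cl: 1 × 340 = 340
  C-H: 7 × 403 = 2821
  Σ(formed) = 3841 kJ
ΔH = Σ(broken) − Σ(formed) = 3818 − 3841 = −23 kJ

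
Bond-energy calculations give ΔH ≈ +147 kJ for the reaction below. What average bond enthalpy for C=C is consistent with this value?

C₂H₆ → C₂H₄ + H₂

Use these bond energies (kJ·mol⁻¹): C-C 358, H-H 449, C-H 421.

Let D be the C=C bond energy.
Σ(broken) = 1×358 + 6×421 = 2884
Σ(formed) = 4×421 + 1×D + 1×449 = 2133 + D
ΔH = Σ(broken) − Σ(formed) = (2884) − (2133 + D) = +751 − D
Setting this equal to +147 kJ gives D = 604 kJ/mol.

D(C=C) ≈ 604 kJ/mol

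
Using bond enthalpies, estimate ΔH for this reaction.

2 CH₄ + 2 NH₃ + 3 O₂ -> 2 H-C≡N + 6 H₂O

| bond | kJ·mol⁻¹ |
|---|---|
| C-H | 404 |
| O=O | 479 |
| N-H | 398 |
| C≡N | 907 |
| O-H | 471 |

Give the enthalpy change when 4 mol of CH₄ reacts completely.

ΔH = −2434 kJ

Bonds broken (reactants):
  C-H: 8 × 404 = 3232
  N-H: 6 × 398 = 2388
  O=O: 3 × 479 = 1437
  Σ(broken) = 7057 kJ
Bonds formed (products):
  C≡N: 2 × 907 = 1814
  C-H: 2 × 404 = 808
  O-H: 12 × 471 = 5652
  Σ(formed) = 8274 kJ
ΔH = Σ(broken) − Σ(formed) = 7057 − 8274 = −1217 kJ
For 2× the reaction as written: 2 × (−1217) = −2434 kJ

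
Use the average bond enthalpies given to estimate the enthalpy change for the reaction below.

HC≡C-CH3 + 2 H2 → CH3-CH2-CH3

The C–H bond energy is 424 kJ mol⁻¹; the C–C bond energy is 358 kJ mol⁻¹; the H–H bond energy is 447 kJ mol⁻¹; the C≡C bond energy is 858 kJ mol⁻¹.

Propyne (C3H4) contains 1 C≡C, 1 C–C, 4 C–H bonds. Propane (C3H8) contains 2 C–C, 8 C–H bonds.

Bonds broken (reactants):
  C≡C: 1 × 858 = 858
  C–C: 1 × 358 = 358
  C–H: 4 × 424 = 1696
  H–H: 2 × 447 = 894
  Σ(broken) = 3806 kJ
Bonds formed (products):
  C–C: 2 × 358 = 716
  C–H: 8 × 424 = 3392
  Σ(formed) = 4108 kJ
ΔH = Σ(broken) − Σ(formed) = 3806 − 4108 = −302 kJ

ΔH ≈ −302 kJ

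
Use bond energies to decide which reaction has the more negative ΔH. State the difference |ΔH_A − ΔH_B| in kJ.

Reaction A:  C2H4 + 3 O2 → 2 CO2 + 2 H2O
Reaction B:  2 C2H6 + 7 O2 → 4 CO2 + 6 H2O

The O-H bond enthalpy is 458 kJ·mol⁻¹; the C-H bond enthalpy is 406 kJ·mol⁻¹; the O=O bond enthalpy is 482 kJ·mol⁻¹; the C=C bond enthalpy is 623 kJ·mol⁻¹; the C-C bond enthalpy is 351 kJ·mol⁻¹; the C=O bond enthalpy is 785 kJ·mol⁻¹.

Reaction B, by 1549 kJ

Reaction A:
  Bonds broken (reactants):
    C-H: 4 × 406 = 1624
    C=C: 1 × 623 = 623
    O=O: 3 × 482 = 1446
    Σ(broken) = 3693 kJ
  Bonds formed (products):
    C=O: 4 × 785 = 3140
    O-H: 4 × 458 = 1832
    Σ(formed) = 4972 kJ
  ΔH_A = 3693 − 4972 = −1279 kJ
Reaction B:
  Bonds broken (reactants):
    C-C: 2 × 351 = 702
    C-H: 12 × 406 = 4872
    O=O: 7 × 482 = 3374
    Σ(broken) = 8948 kJ
  Bonds formed (products):
    C=O: 8 × 785 = 6280
    O-H: 12 × 458 = 5496
    Σ(formed) = 11776 kJ
  ΔH_B = 8948 − 11776 = −2828 kJ
ΔH_A − ΔH_B = +1549 kJ, so reaction B has the more negative ΔH; |ΔH_A − ΔH_B| = 1549 kJ.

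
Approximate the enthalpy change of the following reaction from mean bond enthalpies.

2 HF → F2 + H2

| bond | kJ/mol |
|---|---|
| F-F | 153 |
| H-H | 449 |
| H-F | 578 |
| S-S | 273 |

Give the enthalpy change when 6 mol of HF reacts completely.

Bonds broken (reactants):
  H-F: 2 × 578 = 1156
  Σ(broken) = 1156 kJ
Bonds formed (products):
  F-F: 1 × 153 = 153
  H-H: 1 × 449 = 449
  Σ(formed) = 602 kJ
ΔH = Σ(broken) − Σ(formed) = 1156 − 602 = +554 kJ
For 3× the reaction as written: 3 × (+554) = +1662 kJ

ΔH = +1662 kJ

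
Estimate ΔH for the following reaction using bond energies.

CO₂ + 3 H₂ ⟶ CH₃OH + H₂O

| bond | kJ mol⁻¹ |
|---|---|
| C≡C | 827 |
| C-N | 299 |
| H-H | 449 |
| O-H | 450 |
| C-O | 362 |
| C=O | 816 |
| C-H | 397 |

Bonds broken (reactants):
  C=O: 2 × 816 = 1632
  H-H: 3 × 449 = 1347
  Σ(broken) = 2979 kJ
Bonds formed (products):
  C-H: 3 × 397 = 1191
  C-O: 1 × 362 = 362
  O-H: 3 × 450 = 1350
  Σ(formed) = 2903 kJ
ΔH = Σ(broken) − Σ(formed) = 2979 − 2903 = +76 kJ

ΔH ≈ +76 kJ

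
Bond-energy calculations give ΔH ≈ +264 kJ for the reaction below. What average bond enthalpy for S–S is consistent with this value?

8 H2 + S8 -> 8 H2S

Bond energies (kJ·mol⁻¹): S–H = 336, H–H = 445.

Let D be the S–S bond energy.
Σ(broken) = 8×445 + 8×D = 3560 + 8D
Σ(formed) = 16×336 = 5376
ΔH = Σ(broken) − Σ(formed) = (3560 + 8D) − (5376) = −1816 + 8D
Setting this equal to +264 kJ gives 8D = 2080, so D = 260 kJ/mol.

D(S–S) ≈ 260 kJ/mol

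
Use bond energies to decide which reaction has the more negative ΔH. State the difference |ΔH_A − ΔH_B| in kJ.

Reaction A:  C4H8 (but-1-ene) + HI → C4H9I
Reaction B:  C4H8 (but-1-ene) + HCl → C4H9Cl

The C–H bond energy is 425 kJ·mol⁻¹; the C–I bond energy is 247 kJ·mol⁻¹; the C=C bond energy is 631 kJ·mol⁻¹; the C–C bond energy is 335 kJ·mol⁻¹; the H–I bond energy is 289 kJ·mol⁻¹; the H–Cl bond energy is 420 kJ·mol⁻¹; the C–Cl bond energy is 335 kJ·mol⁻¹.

Reaction A:
  Bonds broken (reactants):
    C–C: 2 × 335 = 670
    C–H: 8 × 425 = 3400
    C=C: 1 × 631 = 631
    H–I: 1 × 289 = 289
    Σ(broken) = 4990 kJ
  Bonds formed (products):
    C–C: 3 × 335 = 1005
    C–H: 9 × 425 = 3825
    C–I: 1 × 247 = 247
    Σ(formed) = 5077 kJ
  ΔH_A = 4990 − 5077 = −87 kJ
Reaction B:
  Bonds broken (reactants):
    C–C: 2 × 335 = 670
    C–H: 8 × 425 = 3400
    C=C: 1 × 631 = 631
    H–Cl: 1 × 420 = 420
    Σ(broken) = 5121 kJ
  Bonds formed (products):
    C–C: 3 × 335 = 1005
    C–Cl: 1 × 335 = 335
    C–H: 9 × 425 = 3825
    Σ(formed) = 5165 kJ
  ΔH_B = 5121 − 5165 = −44 kJ
ΔH_A − ΔH_B = −43 kJ, so reaction A has the more negative ΔH; |ΔH_A − ΔH_B| = 43 kJ.

Reaction A, by 43 kJ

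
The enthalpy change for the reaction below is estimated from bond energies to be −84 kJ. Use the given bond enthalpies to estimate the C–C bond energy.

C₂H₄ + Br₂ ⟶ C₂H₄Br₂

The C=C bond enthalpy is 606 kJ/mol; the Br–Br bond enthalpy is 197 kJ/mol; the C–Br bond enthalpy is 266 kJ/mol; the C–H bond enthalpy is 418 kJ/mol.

D(C–C) ≈ 355 kJ/mol

Let D be the C–C bond energy.
Σ(broken) = 1×197 + 4×418 + 1×606 = 2475
Σ(formed) = 2×266 + 1×D + 4×418 = 2204 + D
ΔH = Σ(broken) − Σ(formed) = (2475) − (2204 + D) = +271 − D
Setting this equal to −84 kJ gives D = 355 kJ/mol.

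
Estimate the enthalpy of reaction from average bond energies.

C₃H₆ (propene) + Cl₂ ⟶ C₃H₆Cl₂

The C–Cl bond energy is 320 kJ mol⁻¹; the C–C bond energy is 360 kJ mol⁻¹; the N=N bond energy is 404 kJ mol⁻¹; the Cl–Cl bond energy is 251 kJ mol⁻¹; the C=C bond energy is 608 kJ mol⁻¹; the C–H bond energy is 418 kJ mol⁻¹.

Bonds broken (reactants):
  C–C: 1 × 360 = 360
  C–H: 6 × 418 = 2508
  C=C: 1 × 608 = 608
  Cl–Cl: 1 × 251 = 251
  Σ(broken) = 3727 kJ
Bonds formed (products):
  C–C: 2 × 360 = 720
  C–Cl: 2 × 320 = 640
  C–H: 6 × 418 = 2508
  Σ(formed) = 3868 kJ
ΔH = Σ(broken) − Σ(formed) = 3727 − 3868 = −141 kJ

ΔH ≈ −141 kJ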